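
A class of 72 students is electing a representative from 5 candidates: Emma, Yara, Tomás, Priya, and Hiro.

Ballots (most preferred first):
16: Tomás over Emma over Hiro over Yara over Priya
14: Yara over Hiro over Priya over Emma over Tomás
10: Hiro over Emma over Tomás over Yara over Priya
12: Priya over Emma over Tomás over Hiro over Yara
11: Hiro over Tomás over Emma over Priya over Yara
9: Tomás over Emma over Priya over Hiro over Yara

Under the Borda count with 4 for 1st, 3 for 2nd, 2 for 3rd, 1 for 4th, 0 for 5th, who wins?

Emma: 16×3 + 14×1 + 10×3 + 12×3 + 11×2 + 9×3 = 177
Yara: 16×1 + 14×4 + 10×1 + 12×0 + 11×0 + 9×0 = 82
Tomás: 16×4 + 14×0 + 10×2 + 12×2 + 11×3 + 9×4 = 177
Priya: 16×0 + 14×2 + 10×0 + 12×4 + 11×1 + 9×2 = 105
Hiro: 16×2 + 14×3 + 10×4 + 12×1 + 11×4 + 9×1 = 179

Hiro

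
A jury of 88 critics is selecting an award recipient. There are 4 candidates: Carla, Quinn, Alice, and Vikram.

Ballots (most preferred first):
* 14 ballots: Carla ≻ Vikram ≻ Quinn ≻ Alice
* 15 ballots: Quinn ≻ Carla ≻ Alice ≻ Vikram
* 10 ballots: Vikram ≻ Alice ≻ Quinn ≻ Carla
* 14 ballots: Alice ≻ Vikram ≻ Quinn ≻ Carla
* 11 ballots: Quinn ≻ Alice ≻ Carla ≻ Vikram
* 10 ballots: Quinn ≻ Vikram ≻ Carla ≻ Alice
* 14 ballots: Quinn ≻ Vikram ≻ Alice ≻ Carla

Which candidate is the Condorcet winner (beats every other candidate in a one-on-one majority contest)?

Quinn

Quinn vs Carla: 74–14
Quinn vs Alice: 64–24
Quinn vs Vikram: 50–38
Quinn beats every other candidate.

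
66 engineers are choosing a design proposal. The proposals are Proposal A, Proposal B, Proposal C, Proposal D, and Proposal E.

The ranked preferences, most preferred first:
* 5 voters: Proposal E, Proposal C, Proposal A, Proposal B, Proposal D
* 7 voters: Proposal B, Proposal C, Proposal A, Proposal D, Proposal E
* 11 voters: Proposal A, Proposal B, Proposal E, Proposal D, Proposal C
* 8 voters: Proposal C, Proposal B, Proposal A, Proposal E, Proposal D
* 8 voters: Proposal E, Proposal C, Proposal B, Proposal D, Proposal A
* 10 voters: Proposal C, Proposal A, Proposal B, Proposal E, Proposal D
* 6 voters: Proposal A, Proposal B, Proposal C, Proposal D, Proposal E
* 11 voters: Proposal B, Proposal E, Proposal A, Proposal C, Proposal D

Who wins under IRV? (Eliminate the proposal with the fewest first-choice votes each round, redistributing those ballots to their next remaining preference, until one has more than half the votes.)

Proposal B

Round 1: Proposal A 17, Proposal B 18, Proposal C 18, Proposal D 0, Proposal E 13. Proposal D eliminated.
Round 2: Proposal A 17, Proposal B 18, Proposal C 18, Proposal E 13. Proposal E eliminated.
Round 3: Proposal A 17, Proposal B 18, Proposal C 31. Proposal A eliminated.
Round 4: Proposal B 35, Proposal C 31. Proposal B has a majority (≥34).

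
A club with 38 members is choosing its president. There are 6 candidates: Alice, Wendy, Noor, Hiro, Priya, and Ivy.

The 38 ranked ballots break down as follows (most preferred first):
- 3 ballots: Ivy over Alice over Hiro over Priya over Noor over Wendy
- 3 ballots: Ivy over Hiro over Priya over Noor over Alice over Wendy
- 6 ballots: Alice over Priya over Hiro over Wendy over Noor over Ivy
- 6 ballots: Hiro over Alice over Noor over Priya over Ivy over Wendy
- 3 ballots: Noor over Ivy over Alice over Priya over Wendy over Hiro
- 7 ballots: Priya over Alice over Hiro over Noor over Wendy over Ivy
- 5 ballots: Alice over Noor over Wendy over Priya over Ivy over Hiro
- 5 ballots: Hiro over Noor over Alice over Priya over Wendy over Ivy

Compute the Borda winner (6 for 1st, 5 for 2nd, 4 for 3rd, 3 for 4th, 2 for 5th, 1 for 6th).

Alice: 3×5 + 3×2 + 6×6 + 6×5 + 3×4 + 7×5 + 5×6 + 5×4 = 184
Wendy: 3×1 + 3×1 + 6×3 + 6×1 + 3×2 + 7×2 + 5×4 + 5×2 = 80
Noor: 3×2 + 3×3 + 6×2 + 6×4 + 3×6 + 7×3 + 5×5 + 5×5 = 140
Hiro: 3×4 + 3×5 + 6×4 + 6×6 + 3×1 + 7×4 + 5×1 + 5×6 = 153
Priya: 3×3 + 3×4 + 6×5 + 6×3 + 3×3 + 7×6 + 5×3 + 5×3 = 150
Ivy: 3×6 + 3×6 + 6×1 + 6×2 + 3×5 + 7×1 + 5×2 + 5×1 = 91

Alice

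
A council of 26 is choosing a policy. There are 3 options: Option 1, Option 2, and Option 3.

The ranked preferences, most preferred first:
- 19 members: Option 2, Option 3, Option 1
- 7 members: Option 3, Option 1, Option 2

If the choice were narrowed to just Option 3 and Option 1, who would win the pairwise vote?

Option 3

Option 3 is ranked above Option 1 on 26 ballots; Option 1 above Option 3 on 0.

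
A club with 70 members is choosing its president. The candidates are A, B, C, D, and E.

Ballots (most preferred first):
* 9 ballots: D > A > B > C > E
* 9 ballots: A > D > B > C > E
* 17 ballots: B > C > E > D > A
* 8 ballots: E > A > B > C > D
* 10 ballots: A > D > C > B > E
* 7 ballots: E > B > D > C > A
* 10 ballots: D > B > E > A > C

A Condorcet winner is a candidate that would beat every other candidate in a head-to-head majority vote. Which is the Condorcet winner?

D vs A: 43–27
D vs B: 38–32
D vs C: 45–25
D vs E: 38–32
D beats every other candidate.

D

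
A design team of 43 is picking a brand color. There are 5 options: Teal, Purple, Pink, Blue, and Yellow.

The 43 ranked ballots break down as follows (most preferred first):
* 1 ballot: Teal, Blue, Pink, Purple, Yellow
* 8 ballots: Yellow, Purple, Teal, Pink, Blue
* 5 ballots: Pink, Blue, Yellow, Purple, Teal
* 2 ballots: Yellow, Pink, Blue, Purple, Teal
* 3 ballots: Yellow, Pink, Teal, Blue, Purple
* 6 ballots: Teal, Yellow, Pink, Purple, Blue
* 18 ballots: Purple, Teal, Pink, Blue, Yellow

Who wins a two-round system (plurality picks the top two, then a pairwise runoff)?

Round 1 first-place votes: Teal 7, Purple 18, Pink 5, Blue 0, Yellow 13. Purple and Yellow advance.
Runoff: Purple is ranked above Yellow on 19 ballots, Yellow above Purple on 24.

Yellow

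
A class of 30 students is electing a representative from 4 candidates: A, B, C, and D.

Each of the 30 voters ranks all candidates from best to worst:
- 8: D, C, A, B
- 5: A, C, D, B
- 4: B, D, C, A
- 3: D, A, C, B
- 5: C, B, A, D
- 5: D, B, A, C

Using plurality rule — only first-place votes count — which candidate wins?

First-place votes: A 5, B 4, C 5, D 16.

D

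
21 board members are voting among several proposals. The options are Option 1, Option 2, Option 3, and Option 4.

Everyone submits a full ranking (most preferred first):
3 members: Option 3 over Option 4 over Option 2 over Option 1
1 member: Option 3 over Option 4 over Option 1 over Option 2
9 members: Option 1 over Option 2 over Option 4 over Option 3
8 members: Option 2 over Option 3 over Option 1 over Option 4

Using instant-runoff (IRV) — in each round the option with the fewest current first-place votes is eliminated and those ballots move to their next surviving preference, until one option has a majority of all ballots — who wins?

Round 1: Option 1 9, Option 2 8, Option 3 4, Option 4 0. Option 4 eliminated.
Round 2: Option 1 9, Option 2 8, Option 3 4. Option 3 eliminated.
Round 3: Option 1 10, Option 2 11. Option 2 has a majority (≥11).

Option 2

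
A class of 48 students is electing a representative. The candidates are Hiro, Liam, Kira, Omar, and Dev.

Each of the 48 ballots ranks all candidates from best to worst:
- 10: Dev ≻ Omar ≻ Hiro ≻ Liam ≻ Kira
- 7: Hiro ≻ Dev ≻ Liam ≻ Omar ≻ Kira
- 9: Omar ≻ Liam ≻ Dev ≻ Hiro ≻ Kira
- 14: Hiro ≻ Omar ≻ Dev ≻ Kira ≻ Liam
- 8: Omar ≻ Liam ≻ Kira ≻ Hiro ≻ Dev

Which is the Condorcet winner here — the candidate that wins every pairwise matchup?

Omar

Omar vs Hiro: 27–21
Omar vs Liam: 41–7
Omar vs Kira: 48–0
Omar vs Dev: 31–17
Omar beats every other candidate.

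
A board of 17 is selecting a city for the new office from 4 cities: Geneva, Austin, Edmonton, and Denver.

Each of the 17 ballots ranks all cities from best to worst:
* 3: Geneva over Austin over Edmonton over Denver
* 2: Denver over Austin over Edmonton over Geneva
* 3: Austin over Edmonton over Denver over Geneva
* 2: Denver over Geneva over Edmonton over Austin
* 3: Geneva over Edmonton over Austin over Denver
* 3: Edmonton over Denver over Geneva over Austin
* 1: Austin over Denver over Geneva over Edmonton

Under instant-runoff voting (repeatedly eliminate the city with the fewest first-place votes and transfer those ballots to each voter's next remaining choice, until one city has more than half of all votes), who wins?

Denver

Round 1: Geneva 6, Austin 4, Edmonton 3, Denver 4. Edmonton eliminated.
Round 2: Geneva 6, Austin 4, Denver 7. Austin eliminated.
Round 3: Geneva 6, Denver 11. Denver has a majority (≥9).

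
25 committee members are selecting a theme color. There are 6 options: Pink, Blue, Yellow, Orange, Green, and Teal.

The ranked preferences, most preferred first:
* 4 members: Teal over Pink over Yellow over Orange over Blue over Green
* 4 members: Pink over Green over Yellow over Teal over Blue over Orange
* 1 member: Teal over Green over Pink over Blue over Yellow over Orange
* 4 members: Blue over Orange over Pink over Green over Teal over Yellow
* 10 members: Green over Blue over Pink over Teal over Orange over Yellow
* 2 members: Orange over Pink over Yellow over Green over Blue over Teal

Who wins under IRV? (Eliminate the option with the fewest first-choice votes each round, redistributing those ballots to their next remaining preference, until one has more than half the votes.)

Round 1: Pink 4, Blue 4, Yellow 0, Orange 2, Green 10, Teal 5. Yellow eliminated.
Round 2: Pink 4, Blue 4, Orange 2, Green 10, Teal 5. Orange eliminated.
Round 3: Pink 6, Blue 4, Green 10, Teal 5. Blue eliminated.
Round 4: Pink 10, Green 10, Teal 5. Teal eliminated.
Round 5: Pink 14, Green 11. Pink has a majority (≥13).

Pink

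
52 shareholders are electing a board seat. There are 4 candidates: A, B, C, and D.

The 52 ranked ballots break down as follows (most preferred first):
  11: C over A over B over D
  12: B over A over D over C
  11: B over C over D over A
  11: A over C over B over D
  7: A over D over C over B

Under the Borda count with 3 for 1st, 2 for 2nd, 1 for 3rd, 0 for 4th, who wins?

A: 11×2 + 12×2 + 11×0 + 11×3 + 7×3 = 100
B: 11×1 + 12×3 + 11×3 + 11×1 + 7×0 = 91
C: 11×3 + 12×0 + 11×2 + 11×2 + 7×1 = 84
D: 11×0 + 12×1 + 11×1 + 11×0 + 7×2 = 37

A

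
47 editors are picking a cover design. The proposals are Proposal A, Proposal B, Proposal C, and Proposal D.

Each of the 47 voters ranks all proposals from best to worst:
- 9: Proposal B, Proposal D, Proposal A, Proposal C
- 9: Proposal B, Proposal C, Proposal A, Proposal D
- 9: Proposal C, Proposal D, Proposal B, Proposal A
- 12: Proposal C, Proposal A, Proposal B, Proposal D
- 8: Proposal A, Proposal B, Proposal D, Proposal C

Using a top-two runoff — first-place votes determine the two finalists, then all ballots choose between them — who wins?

Proposal B

Round 1 first-place votes: Proposal A 8, Proposal B 18, Proposal C 21, Proposal D 0. Proposal C and Proposal B advance.
Runoff: Proposal C is ranked above Proposal B on 21 ballots, Proposal B above Proposal C on 26.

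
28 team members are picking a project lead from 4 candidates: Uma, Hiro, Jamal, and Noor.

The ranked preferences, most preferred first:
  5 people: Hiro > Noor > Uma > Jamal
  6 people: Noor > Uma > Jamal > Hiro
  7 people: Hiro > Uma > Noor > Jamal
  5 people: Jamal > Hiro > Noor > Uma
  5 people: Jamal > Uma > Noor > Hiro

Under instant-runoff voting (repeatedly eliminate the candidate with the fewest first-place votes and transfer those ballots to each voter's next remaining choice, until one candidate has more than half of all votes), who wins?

Jamal

Round 1: Uma 0, Hiro 12, Jamal 10, Noor 6. Uma eliminated.
Round 2: Hiro 12, Jamal 10, Noor 6. Noor eliminated.
Round 3: Hiro 12, Jamal 16. Jamal has a majority (≥15).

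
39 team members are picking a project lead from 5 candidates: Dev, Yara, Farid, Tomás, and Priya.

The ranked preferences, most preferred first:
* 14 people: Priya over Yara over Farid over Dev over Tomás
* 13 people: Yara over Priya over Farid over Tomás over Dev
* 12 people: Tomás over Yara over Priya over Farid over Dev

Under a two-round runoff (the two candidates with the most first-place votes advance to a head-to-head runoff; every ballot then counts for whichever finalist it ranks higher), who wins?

Round 1 first-place votes: Dev 0, Yara 13, Farid 0, Tomás 12, Priya 14. Priya and Yara advance.
Runoff: Priya is ranked above Yara on 14 ballots, Yara above Priya on 25.

Yara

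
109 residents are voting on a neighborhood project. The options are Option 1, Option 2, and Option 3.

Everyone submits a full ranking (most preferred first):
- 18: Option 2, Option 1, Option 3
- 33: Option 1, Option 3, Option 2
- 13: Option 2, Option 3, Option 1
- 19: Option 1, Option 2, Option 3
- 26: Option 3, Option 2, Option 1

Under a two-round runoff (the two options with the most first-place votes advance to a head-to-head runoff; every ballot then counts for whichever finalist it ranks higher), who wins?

Round 1 first-place votes: Option 1 52, Option 2 31, Option 3 26. Option 1 and Option 2 advance.
Runoff: Option 1 is ranked above Option 2 on 52 ballots, Option 2 above Option 1 on 57.

Option 2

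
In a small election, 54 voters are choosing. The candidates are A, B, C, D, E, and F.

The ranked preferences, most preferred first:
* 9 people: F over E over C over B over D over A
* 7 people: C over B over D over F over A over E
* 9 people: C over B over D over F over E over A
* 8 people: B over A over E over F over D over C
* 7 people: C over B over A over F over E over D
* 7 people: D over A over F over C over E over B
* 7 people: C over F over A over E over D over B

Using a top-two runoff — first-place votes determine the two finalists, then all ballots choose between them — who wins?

C

Round 1 first-place votes: A 0, B 8, C 30, D 7, E 0, F 9. C and F advance.
Runoff: C is ranked above F on 30 ballots, F above C on 24.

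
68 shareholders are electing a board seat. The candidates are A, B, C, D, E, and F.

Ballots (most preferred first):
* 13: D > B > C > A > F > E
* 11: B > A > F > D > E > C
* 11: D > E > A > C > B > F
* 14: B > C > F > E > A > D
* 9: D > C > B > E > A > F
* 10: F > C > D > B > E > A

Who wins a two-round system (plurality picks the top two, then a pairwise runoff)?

Round 1 first-place votes: A 0, B 25, C 0, D 33, E 0, F 10. D and B advance.
Runoff: D is ranked above B on 43 ballots, B above D on 25.

D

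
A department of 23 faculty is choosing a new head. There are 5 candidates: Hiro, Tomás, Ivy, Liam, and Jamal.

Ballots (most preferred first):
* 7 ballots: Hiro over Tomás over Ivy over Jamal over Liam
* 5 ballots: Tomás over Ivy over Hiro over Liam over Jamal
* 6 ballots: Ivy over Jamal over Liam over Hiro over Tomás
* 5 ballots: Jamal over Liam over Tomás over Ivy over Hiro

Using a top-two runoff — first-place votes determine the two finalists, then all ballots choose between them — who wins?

Round 1 first-place votes: Hiro 7, Tomás 5, Ivy 6, Liam 0, Jamal 5. Hiro and Ivy advance.
Runoff: Hiro is ranked above Ivy on 7 ballots, Ivy above Hiro on 16.

Ivy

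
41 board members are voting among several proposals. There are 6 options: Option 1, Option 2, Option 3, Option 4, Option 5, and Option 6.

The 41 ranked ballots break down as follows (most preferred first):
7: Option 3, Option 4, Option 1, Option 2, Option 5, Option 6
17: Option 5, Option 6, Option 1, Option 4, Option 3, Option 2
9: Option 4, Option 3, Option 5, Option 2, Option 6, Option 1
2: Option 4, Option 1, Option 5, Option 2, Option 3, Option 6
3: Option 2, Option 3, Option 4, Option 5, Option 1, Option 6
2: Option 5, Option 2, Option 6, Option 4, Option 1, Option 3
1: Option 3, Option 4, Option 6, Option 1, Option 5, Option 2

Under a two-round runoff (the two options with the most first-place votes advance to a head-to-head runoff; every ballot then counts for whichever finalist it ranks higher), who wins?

Option 4

Round 1 first-place votes: Option 1 0, Option 2 3, Option 3 8, Option 4 11, Option 5 19, Option 6 0. Option 5 and Option 4 advance.
Runoff: Option 5 is ranked above Option 4 on 19 ballots, Option 4 above Option 5 on 22.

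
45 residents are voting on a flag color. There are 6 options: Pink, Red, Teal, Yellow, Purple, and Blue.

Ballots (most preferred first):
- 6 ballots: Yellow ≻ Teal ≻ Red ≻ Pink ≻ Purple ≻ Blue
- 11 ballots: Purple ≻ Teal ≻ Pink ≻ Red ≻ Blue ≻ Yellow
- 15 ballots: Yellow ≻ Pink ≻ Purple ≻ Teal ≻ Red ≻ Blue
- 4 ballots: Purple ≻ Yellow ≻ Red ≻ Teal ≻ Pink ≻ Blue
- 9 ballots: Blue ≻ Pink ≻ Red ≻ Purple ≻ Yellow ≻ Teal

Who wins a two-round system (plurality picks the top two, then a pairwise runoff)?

Purple

Round 1 first-place votes: Pink 0, Red 0, Teal 0, Yellow 21, Purple 15, Blue 9. Yellow and Purple advance.
Runoff: Yellow is ranked above Purple on 21 ballots, Purple above Yellow on 24.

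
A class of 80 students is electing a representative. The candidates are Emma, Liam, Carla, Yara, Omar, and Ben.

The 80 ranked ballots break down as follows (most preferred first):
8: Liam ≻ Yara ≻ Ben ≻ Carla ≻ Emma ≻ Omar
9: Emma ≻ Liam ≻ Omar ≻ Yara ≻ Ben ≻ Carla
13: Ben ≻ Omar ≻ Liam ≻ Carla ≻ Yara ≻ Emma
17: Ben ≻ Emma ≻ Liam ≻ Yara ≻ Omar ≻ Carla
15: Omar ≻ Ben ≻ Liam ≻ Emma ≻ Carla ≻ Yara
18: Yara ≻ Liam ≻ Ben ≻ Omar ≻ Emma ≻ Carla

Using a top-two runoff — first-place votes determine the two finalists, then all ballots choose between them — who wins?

Round 1 first-place votes: Emma 9, Liam 8, Carla 0, Yara 18, Omar 15, Ben 30. Ben and Yara advance.
Runoff: Ben is ranked above Yara on 45 ballots, Yara above Ben on 35.

Ben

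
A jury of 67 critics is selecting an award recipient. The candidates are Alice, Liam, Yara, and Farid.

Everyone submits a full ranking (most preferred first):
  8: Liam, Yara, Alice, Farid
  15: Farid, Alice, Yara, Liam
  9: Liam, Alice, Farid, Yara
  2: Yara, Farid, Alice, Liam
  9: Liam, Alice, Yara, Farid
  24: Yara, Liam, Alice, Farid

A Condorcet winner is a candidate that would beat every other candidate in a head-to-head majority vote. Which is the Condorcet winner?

Yara

Yara vs Alice: 34–33
Yara vs Liam: 41–26
Yara vs Farid: 43–24
Yara beats every other candidate.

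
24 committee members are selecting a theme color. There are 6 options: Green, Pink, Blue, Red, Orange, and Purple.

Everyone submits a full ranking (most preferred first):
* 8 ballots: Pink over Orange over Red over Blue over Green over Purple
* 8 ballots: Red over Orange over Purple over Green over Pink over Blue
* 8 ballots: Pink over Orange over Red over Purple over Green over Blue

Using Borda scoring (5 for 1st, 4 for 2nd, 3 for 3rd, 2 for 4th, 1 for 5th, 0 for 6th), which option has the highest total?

Orange

Green: 8×1 + 8×2 + 8×1 = 32
Pink: 8×5 + 8×1 + 8×5 = 88
Blue: 8×2 + 8×0 + 8×0 = 16
Red: 8×3 + 8×5 + 8×3 = 88
Orange: 8×4 + 8×4 + 8×4 = 96
Purple: 8×0 + 8×3 + 8×2 = 40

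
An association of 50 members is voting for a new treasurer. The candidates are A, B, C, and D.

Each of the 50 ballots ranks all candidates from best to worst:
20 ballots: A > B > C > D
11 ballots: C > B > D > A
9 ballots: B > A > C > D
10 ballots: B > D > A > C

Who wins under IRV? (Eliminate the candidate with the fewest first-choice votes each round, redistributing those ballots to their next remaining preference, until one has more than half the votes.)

Round 1: A 20, B 19, C 11, D 0. D eliminated.
Round 2: A 20, B 19, C 11. C eliminated.
Round 3: A 20, B 30. B has a majority (≥26).

B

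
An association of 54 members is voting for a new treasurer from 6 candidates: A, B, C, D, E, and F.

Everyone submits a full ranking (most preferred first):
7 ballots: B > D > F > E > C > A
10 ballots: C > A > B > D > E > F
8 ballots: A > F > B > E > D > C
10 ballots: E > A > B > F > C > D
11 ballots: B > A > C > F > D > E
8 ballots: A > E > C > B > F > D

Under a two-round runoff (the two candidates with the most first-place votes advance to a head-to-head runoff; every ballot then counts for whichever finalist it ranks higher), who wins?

A

Round 1 first-place votes: A 16, B 18, C 10, D 0, E 10, F 0. B and A advance.
Runoff: B is ranked above A on 18 ballots, A above B on 36.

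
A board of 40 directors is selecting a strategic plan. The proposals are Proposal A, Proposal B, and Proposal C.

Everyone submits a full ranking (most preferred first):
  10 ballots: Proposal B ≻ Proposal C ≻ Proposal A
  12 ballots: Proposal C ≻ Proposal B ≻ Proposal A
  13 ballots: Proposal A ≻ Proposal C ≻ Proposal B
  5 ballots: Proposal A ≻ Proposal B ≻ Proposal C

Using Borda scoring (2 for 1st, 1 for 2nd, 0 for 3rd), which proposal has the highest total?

Proposal A: 10×0 + 12×0 + 13×2 + 5×2 = 36
Proposal B: 10×2 + 12×1 + 13×0 + 5×1 = 37
Proposal C: 10×1 + 12×2 + 13×1 + 5×0 = 47

Proposal C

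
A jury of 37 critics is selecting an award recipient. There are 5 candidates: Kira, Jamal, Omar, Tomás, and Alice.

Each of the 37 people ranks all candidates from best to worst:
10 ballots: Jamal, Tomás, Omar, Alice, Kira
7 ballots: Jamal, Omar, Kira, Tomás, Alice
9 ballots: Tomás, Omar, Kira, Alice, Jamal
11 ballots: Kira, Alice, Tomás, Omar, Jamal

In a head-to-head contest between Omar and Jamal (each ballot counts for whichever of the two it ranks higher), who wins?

Omar is ranked above Jamal on 20 ballots; Jamal above Omar on 17.

Omar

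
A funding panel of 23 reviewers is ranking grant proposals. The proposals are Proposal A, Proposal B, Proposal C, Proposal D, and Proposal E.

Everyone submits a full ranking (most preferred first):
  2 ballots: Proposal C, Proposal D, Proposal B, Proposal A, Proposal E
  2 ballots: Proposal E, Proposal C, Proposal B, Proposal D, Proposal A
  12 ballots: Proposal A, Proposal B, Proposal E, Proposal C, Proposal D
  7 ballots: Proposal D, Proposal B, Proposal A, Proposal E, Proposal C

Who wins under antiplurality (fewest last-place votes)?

Last-place votes: Proposal A 2, Proposal B 0, Proposal C 7, Proposal D 12, Proposal E 2.

Proposal B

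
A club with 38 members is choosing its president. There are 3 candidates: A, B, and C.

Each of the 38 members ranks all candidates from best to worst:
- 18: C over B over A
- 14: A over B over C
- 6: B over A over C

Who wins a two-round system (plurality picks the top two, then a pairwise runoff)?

Round 1 first-place votes: A 14, B 6, C 18. C and A advance.
Runoff: C is ranked above A on 18 ballots, A above C on 20.

A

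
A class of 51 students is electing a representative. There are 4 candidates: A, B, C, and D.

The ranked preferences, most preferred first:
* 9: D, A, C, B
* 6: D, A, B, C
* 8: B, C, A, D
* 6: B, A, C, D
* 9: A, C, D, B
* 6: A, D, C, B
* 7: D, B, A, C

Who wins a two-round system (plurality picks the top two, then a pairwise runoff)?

Round 1 first-place votes: A 15, B 14, C 0, D 22. D and A advance.
Runoff: D is ranked above A on 22 ballots, A above D on 29.

A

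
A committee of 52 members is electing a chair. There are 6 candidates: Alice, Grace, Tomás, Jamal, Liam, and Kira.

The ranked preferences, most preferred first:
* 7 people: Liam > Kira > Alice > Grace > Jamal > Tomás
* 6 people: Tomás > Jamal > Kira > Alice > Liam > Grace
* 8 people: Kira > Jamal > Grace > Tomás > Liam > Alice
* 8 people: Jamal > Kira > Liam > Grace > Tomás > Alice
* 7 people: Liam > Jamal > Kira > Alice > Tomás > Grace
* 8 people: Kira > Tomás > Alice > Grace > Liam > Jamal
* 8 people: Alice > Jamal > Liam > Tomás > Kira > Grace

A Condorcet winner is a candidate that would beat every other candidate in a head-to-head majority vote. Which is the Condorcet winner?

Jamal vs Alice: 29–23
Jamal vs Grace: 37–15
Jamal vs Tomás: 38–14
Jamal vs Liam: 30–22
Jamal vs Kira: 29–23
Jamal beats every other candidate.

Jamal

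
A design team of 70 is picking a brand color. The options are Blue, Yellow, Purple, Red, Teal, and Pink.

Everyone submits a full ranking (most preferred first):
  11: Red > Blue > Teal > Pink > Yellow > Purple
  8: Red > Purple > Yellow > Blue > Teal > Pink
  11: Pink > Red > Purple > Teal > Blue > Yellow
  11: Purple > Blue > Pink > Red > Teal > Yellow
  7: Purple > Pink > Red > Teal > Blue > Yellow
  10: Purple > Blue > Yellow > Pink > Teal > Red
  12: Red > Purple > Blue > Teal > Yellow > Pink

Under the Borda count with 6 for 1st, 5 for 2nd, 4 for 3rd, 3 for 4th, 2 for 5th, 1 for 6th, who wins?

Blue: 11×5 + 8×3 + 11×2 + 11×5 + 7×2 + 10×5 + 12×4 = 268
Yellow: 11×2 + 8×4 + 11×1 + 11×1 + 7×1 + 10×4 + 12×2 = 147
Purple: 11×1 + 8×5 + 11×4 + 11×6 + 7×6 + 10×6 + 12×5 = 323
Red: 11×6 + 8×6 + 11×5 + 11×3 + 7×4 + 10×1 + 12×6 = 312
Teal: 11×4 + 8×2 + 11×3 + 11×2 + 7×3 + 10×2 + 12×3 = 192
Pink: 11×3 + 8×1 + 11×6 + 11×4 + 7×5 + 10×3 + 12×1 = 228

Purple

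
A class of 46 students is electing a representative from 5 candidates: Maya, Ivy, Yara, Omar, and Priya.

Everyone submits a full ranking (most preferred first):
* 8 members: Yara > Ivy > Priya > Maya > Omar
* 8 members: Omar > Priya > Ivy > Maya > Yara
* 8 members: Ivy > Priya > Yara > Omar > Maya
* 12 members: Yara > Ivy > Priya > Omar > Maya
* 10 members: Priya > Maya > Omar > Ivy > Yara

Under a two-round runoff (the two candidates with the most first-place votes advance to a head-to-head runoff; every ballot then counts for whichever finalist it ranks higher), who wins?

Round 1 first-place votes: Maya 0, Ivy 8, Yara 20, Omar 8, Priya 10. Yara and Priya advance.
Runoff: Yara is ranked above Priya on 20 ballots, Priya above Yara on 26.

Priya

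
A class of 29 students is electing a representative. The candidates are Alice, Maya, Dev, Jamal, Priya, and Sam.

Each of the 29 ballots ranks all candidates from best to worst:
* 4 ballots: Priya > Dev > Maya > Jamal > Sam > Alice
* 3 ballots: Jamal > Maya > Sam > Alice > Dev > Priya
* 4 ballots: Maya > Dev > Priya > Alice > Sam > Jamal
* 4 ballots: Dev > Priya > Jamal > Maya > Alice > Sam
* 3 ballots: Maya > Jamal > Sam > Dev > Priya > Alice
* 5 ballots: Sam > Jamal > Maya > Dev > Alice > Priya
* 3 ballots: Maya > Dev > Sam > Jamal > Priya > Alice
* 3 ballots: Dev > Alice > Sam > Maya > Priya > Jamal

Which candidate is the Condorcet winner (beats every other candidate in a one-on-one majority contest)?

Maya vs Alice: 26–3
Maya vs Dev: 18–11
Maya vs Jamal: 17–12
Maya vs Priya: 21–8
Maya vs Sam: 21–8
Maya beats every other candidate.

Maya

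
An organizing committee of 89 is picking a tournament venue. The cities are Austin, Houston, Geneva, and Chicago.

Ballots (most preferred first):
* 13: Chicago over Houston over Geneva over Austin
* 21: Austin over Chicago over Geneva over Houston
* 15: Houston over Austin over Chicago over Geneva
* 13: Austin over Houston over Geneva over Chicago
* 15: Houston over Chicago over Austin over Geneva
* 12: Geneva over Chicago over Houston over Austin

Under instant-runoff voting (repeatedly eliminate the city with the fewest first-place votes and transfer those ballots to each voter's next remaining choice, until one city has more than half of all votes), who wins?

Round 1: Austin 34, Houston 30, Geneva 12, Chicago 13. Geneva eliminated.
Round 2: Austin 34, Houston 30, Chicago 25. Chicago eliminated.
Round 3: Austin 34, Houston 55. Houston has a majority (≥45).

Houston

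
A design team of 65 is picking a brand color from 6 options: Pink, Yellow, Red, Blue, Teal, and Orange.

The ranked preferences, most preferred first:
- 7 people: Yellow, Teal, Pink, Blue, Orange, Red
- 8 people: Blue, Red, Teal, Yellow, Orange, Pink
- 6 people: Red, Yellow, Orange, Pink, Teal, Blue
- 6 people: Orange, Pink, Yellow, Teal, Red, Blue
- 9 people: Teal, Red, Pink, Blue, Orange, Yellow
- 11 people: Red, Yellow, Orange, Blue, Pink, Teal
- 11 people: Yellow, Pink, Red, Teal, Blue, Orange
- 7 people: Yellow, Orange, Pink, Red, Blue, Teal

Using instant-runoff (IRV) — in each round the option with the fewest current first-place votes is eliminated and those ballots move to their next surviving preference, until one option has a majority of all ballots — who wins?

Red

Round 1: Pink 0, Yellow 25, Red 17, Blue 8, Teal 9, Orange 6. Pink eliminated.
Round 2: Yellow 25, Red 17, Blue 8, Teal 9, Orange 6. Orange eliminated.
Round 3: Yellow 31, Red 17, Blue 8, Teal 9. Blue eliminated.
Round 4: Yellow 31, Red 25, Teal 9. Teal eliminated.
Round 5: Yellow 31, Red 34. Red has a majority (≥33).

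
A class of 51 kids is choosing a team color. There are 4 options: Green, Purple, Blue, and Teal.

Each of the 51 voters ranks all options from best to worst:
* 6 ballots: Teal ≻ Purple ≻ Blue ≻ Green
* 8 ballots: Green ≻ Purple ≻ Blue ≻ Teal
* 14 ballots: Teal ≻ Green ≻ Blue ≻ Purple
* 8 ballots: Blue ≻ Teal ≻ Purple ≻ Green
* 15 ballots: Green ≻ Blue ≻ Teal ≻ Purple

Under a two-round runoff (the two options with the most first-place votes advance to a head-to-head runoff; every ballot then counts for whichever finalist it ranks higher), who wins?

Round 1 first-place votes: Green 23, Purple 0, Blue 8, Teal 20. Green and Teal advance.
Runoff: Green is ranked above Teal on 23 ballots, Teal above Green on 28.

Teal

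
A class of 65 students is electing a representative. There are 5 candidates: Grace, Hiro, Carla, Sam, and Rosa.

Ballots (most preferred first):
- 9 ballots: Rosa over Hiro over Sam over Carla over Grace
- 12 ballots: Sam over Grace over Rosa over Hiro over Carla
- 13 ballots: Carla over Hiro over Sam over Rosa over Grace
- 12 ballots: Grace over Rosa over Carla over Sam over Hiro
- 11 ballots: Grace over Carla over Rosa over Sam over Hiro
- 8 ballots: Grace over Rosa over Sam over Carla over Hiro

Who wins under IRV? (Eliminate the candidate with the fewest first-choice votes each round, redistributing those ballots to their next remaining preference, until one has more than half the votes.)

Sam

Round 1: Grace 31, Hiro 0, Carla 13, Sam 12, Rosa 9. Hiro eliminated.
Round 2: Grace 31, Carla 13, Sam 12, Rosa 9. Rosa eliminated.
Round 3: Grace 31, Carla 13, Sam 21. Carla eliminated.
Round 4: Grace 31, Sam 34. Sam has a majority (≥33).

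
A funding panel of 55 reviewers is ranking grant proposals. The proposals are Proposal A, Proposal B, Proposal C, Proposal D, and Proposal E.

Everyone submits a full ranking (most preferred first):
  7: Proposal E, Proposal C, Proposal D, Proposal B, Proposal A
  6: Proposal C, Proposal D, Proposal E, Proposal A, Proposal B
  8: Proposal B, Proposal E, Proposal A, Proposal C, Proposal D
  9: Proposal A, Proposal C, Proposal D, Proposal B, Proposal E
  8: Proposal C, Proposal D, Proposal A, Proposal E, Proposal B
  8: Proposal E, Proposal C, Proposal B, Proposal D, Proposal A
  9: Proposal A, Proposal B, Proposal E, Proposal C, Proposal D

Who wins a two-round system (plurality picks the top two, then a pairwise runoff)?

Round 1 first-place votes: Proposal A 18, Proposal B 8, Proposal C 14, Proposal D 0, Proposal E 15. Proposal A and Proposal E advance.
Runoff: Proposal A is ranked above Proposal E on 26 ballots, Proposal E above Proposal A on 29.

Proposal E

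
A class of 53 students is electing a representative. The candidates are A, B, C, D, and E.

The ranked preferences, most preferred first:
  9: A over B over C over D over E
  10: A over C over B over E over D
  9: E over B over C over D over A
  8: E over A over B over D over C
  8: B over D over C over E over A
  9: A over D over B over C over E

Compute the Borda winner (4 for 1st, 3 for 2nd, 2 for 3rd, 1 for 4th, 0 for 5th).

A: 9×4 + 10×4 + 9×0 + 8×3 + 8×0 + 9×4 = 136
B: 9×3 + 10×2 + 9×3 + 8×2 + 8×4 + 9×2 = 140
C: 9×2 + 10×3 + 9×2 + 8×0 + 8×2 + 9×1 = 91
D: 9×1 + 10×0 + 9×1 + 8×1 + 8×3 + 9×3 = 77
E: 9×0 + 10×1 + 9×4 + 8×4 + 8×1 + 9×0 = 86

B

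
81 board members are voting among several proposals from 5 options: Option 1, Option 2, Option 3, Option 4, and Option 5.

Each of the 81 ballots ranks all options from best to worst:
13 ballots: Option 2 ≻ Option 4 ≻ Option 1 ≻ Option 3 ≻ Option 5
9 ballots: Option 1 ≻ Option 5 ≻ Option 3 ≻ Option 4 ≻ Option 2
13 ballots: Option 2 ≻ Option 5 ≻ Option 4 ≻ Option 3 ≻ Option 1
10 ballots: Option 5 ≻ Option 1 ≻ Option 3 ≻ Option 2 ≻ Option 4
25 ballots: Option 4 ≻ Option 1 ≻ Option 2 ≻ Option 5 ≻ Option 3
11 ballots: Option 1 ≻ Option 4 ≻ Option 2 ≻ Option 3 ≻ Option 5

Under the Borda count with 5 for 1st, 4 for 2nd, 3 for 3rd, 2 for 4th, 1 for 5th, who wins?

Option 1: 13×3 + 9×5 + 13×1 + 10×4 + 25×4 + 11×5 = 292
Option 2: 13×5 + 9×1 + 13×5 + 10×2 + 25×3 + 11×3 = 267
Option 3: 13×2 + 9×3 + 13×2 + 10×3 + 25×1 + 11×2 = 156
Option 4: 13×4 + 9×2 + 13×3 + 10×1 + 25×5 + 11×4 = 288
Option 5: 13×1 + 9×4 + 13×4 + 10×5 + 25×2 + 11×1 = 212

Option 1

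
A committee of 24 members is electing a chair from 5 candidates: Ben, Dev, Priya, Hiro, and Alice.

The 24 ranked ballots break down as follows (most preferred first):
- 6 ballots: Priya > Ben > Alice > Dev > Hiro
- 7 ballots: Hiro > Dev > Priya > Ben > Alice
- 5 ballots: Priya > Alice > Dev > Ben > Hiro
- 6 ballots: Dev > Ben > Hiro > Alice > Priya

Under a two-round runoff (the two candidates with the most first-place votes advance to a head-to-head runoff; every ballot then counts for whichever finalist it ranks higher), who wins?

Round 1 first-place votes: Ben 0, Dev 6, Priya 11, Hiro 7, Alice 0. Priya and Hiro advance.
Runoff: Priya is ranked above Hiro on 11 ballots, Hiro above Priya on 13.

Hiro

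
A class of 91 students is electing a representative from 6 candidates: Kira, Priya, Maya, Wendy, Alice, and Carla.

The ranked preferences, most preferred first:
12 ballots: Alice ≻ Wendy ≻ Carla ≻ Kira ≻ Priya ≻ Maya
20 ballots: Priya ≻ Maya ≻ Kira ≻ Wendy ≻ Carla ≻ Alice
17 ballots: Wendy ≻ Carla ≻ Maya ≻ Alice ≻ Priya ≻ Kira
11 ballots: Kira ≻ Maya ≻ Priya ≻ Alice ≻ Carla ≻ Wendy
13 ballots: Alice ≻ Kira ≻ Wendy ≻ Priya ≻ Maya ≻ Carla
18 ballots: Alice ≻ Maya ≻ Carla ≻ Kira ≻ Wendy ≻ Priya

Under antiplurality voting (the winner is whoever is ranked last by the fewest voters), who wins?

Wendy

Last-place votes: Kira 17, Priya 18, Maya 12, Wendy 11, Alice 20, Carla 13.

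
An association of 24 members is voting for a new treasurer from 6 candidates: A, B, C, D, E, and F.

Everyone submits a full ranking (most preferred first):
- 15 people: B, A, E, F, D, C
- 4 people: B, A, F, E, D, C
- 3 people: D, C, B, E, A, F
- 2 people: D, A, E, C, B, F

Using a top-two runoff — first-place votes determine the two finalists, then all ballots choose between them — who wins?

Round 1 first-place votes: A 0, B 19, C 0, D 5, E 0, F 0. B and D advance.
Runoff: B is ranked above D on 19 ballots, D above B on 5.

B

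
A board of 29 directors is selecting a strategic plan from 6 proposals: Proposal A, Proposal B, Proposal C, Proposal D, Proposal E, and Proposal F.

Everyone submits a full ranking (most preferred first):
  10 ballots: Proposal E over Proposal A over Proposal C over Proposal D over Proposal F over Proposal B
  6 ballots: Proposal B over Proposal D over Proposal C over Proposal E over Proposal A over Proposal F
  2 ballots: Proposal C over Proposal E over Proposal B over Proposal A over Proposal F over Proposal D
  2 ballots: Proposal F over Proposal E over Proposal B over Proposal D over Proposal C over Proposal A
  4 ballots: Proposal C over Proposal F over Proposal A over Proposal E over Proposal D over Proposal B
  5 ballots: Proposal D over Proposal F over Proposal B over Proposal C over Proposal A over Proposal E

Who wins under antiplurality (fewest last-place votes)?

Last-place votes: Proposal A 2, Proposal B 14, Proposal C 0, Proposal D 2, Proposal E 5, Proposal F 6.

Proposal C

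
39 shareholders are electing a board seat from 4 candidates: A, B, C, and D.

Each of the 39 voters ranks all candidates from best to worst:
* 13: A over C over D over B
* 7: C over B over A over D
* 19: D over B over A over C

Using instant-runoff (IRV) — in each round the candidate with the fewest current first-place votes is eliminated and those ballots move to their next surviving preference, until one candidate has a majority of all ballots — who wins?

Round 1: A 13, B 0, C 7, D 19. B eliminated.
Round 2: A 13, C 7, D 19. C eliminated.
Round 3: A 20, D 19. A has a majority (≥20).

A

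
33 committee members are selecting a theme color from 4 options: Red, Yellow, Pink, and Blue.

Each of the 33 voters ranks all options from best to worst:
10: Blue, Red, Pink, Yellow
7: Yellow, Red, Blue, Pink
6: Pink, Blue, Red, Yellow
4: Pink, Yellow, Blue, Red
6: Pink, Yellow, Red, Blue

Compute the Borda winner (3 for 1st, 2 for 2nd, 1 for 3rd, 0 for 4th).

Red: 10×2 + 7×2 + 6×1 + 4×0 + 6×1 = 46
Yellow: 10×0 + 7×3 + 6×0 + 4×2 + 6×2 = 41
Pink: 10×1 + 7×0 + 6×3 + 4×3 + 6×3 = 58
Blue: 10×3 + 7×1 + 6×2 + 4×1 + 6×0 = 53

Pink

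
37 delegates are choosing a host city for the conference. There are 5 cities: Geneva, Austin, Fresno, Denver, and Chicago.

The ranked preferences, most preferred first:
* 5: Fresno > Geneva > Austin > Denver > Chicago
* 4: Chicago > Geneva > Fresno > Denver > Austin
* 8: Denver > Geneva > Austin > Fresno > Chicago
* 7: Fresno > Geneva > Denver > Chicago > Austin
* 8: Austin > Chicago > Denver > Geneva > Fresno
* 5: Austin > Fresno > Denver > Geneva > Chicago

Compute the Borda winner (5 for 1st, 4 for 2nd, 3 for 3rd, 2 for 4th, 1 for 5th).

Geneva: 5×4 + 4×4 + 8×4 + 7×4 + 8×2 + 5×2 = 122
Austin: 5×3 + 4×1 + 8×3 + 7×1 + 8×5 + 5×5 = 115
Fresno: 5×5 + 4×3 + 8×2 + 7×5 + 8×1 + 5×4 = 116
Denver: 5×2 + 4×2 + 8×5 + 7×3 + 8×3 + 5×3 = 118
Chicago: 5×1 + 4×5 + 8×1 + 7×2 + 8×4 + 5×1 = 84

Geneva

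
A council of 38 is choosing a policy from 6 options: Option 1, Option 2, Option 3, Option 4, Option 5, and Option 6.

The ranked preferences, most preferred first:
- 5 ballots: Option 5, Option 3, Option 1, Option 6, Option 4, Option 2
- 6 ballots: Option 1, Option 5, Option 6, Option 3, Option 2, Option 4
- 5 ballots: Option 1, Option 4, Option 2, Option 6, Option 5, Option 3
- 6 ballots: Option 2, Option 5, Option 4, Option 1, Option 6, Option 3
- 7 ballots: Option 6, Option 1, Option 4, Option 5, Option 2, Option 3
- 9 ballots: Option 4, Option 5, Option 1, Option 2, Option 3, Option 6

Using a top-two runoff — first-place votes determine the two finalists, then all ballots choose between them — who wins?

Option 1

Round 1 first-place votes: Option 1 11, Option 2 6, Option 3 0, Option 4 9, Option 5 5, Option 6 7. Option 1 and Option 4 advance.
Runoff: Option 1 is ranked above Option 4 on 23 ballots, Option 4 above Option 1 on 15.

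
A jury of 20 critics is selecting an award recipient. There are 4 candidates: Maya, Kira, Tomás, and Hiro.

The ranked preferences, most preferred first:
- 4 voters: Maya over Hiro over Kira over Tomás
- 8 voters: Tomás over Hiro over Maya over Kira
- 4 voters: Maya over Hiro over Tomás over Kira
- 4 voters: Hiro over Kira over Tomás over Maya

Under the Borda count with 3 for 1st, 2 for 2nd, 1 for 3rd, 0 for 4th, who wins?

Maya: 4×3 + 8×1 + 4×3 + 4×0 = 32
Kira: 4×1 + 8×0 + 4×0 + 4×2 = 12
Tomás: 4×0 + 8×3 + 4×1 + 4×1 = 32
Hiro: 4×2 + 8×2 + 4×2 + 4×3 = 44

Hiro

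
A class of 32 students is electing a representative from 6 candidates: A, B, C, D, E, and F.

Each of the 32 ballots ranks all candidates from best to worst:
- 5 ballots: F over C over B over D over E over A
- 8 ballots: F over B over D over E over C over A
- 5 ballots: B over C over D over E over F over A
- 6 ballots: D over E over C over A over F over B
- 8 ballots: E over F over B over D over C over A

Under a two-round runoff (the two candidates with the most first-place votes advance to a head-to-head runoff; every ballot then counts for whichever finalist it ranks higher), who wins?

Round 1 first-place votes: A 0, B 5, C 0, D 6, E 8, F 13. F and E advance.
Runoff: F is ranked above E on 13 ballots, E above F on 19.

E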